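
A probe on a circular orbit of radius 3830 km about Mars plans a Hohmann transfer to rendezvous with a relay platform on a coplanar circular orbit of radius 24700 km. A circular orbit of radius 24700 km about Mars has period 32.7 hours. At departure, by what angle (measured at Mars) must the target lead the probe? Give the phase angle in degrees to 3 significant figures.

φ = 101°

From Kepler's third law T² = 4π²r³/μ at r = 24700 km, T = 32.7 hours = 32.7 × 3600 s = 1.1772×10^5 s: μ = 4π²r³/T² = 42928.9 km³/s².
Transfer-ellipse semi-major axis a_t = (r₁ + r₂)/2 = (3830 + 24700)/2 = 14265 km.
The half-period of the transfer ellipse is t = π√(a_t³/μ) = 25833 s.
The target's mean motion on its circular orbit is ω₂ = √(μ/r₂³) = 5.3374×10^-5 rad/s.
Angle swept by the target during transfer: ω₂·t = 1.3788 rad = 79.00°.
The probe traverses 180° on the transfer ellipse, so the target must lead by 180° − 79.00° = 101°.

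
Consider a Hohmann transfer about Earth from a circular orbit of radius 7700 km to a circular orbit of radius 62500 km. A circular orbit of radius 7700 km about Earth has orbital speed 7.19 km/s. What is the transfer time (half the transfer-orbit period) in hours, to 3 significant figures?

t = 9.10 hours

From the circular-orbit relation v² = μ/r at r = 7700 km: μ = v²r = (7.19)² × 7700 = 3.98060×10^5 km³/s².
Semi-major axis of the transfer orbit: a_t = (7700 + 62500)/2 = 35100 km.
By Kepler's third law the transfer-orbit period is T = 2π√(a_t³/μ), so t = T/2 = 32744 s.
Converting: 32744 s ÷ 3600 s/hour = 9.10 hours.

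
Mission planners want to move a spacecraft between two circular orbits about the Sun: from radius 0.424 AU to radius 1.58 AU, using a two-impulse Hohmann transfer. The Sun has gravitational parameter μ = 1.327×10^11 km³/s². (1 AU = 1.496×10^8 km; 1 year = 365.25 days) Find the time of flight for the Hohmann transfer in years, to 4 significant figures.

In km: r₁ = 0.424 × 1.496×10^8 = 6.34304×10^7 km; r₂ = 1.58 × 1.496×10^8 = 2.36368×10^8 km.
Transfer-ellipse semi-major axis a_t = (r₁ + r₂)/2 = (6.34304×10^7 + 2.36368×10^8)/2 = 1.498992×10^8 km.
Transfer time t = π√(a_t³/μ) = π√((1.498992×10^8)³ / 1.327×10^11) = 1.58275×10^7 s.
Converting: 1.58275×10^7 s ÷ 3.15576×10^7 s/year (365.25 × 86400) = 0.5015 years.

t = 0.5015 years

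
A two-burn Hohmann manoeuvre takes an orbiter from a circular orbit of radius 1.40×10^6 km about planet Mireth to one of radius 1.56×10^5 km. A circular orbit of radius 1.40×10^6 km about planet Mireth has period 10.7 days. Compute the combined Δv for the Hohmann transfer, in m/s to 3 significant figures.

From Kepler's third law T² = 4π²r³/μ at r = 1.40×10^6 km, T = 10.7 days = 10.7 × 86400 s = 9.2448×10^5 s: μ = 4π²r³/T² = 1.26750×10^8 km³/s².
Transfer-ellipse semi-major axis a_t = (r₁ + r₂)/2 = (1.400×10^6 + 1.560×10^5)/2 = 7.780×10^5 km.
At r₁ the circular-orbit speed is v₁ = √(μ/r₁) = 9.515 km/s.
Transfer-orbit speed at r₁ (vis-viva): v_a = √[μ(2/r₁ − 1/a_t)] = 4.261 km/s.
First burn Δv₁ = |v_a − v₁| = 5.254 km/s.
Circular speed at r₂: v₂ = √(μ/r₂) = 28.504 km/s.
Transfer-orbit speed at r₂: v_p = √[μ(2/r₂ − 1/a_t)] = 38.237 km/s.
Second burn Δv₂ = |v₂ − v_p| = 9.733 km/s.
Δv = Δv₁ + Δv₂ = 5.254 + 9.733 = 14.99 km/s.

Δv = 15000 m/s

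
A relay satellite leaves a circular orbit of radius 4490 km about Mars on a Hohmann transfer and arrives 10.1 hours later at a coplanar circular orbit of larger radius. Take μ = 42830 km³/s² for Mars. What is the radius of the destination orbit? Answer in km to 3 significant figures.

r₂ = 31300 km

Transfer time t = 10.1 hours = 36360 s, and t = π√(a_t³/μ).
So a_t = (μ t²/π²)^(1/3) = (42830 × (36360)² / π²)^(1/3) = 17902 km.
Since a_t = (r₁ + r₂)/2, r₂ = 2a_t − r₁ = 2×17902 − 4490 = 31314 km.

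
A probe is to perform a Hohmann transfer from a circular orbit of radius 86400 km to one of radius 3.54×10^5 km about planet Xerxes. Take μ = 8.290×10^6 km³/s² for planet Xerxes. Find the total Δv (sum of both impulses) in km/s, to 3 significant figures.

Semi-major axis of the transfer orbit: a_t = (86400 + 3.540×10^5)/2 = 2.202×10^5 km.
At r₁ the circular-orbit speed is v₁ = √(μ/r₁) = 9.79536 km/s.
On the transfer ellipse at r₁, vis-viva equation gives v_p = √[μ(2/r₁ − 1/a_t)] = 12.4198 km/s.
First burn Δv₁ = |v_p − v₁| = 2.624 km/s.
At r₂, v₂ = √(μ/r₂) = 4.839 km/s.
Transfer-orbit speed at r₂: v_a = √[μ(2/r₂ − 1/a_t)] = 3.031 km/s.
Second burn Δv₂ = |v₂ − v_a| = 1.808 km/s.
Δv = Δv₁ + Δv₂ = 2.624 + 1.808 = 4.432 km/s.

Δv = 4.43 km/s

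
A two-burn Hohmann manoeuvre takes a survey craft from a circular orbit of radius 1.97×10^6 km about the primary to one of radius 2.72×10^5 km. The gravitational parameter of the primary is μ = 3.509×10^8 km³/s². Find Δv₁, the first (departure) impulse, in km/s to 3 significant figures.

Δv₁ = 6.77 km/s

Transfer-ellipse semi-major axis a_t = (r₁ + r₂)/2 = (1.970×10^6 + 2.720×10^5)/2 = 1.121×10^6 km.
Circular speed at r = 1.970×10^6 km: v_c = √(μ/r) = 13.346 km/s.
Transfer-orbit speed at the same r (vis-viva, a = a_t): v_t = √[μ(2/r − 1/a_t)] = 6.5742 km/s.
Δv₁ = |v_t − v_c| = |6.5742 − 13.346| = 6.772 km/s.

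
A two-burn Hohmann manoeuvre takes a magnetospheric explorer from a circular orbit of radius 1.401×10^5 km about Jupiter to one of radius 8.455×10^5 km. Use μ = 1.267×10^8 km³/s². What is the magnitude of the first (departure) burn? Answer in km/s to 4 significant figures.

Δv₁ = 9.318 km/s

The Hohmann ellipse has a_t = (r₁ + r₂)/2 = 4.928×10^5 km.
On the circular orbit at r = 1.401×10^5 km, v_c = √(μ/r) = 30.072 km/s.
Transfer-orbit speed at the same r (vis-viva, a = a_t): v_t = √[μ(2/r − 1/a_t)] = 39.390 km/s.
Δv₁ = |v_t − v_c| = |39.390 − 30.072| = 9.318 km/s.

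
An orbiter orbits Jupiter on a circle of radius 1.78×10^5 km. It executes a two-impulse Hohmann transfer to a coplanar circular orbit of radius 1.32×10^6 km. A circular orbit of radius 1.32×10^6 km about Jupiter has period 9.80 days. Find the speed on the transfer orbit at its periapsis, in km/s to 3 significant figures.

From Kepler's third law T² = 4π²r³/μ at r = 1.32×10^6 km, T = 9.80 days = 9.80 × 86400 s = 8.4672×10^5 s: μ = 4π²r³/T² = 1.26649×10^8 km³/s².
Transfer-ellipse semi-major axis a_t = (r₁ + r₂)/2 = (1.780×10^5 + 1.320×10^6)/2 = 7.490×10^5 km.
The periapsis of the transfer ellipse is at r = 1.780×10^5 km.
Vis-viva: v = √[μ(2/r − 1/a_t)] = √[1.26649×10^8 × (2/1.780×10^5 − 1/7.490×10^5)] = 35.41 km/s.

v = 35.4 km/s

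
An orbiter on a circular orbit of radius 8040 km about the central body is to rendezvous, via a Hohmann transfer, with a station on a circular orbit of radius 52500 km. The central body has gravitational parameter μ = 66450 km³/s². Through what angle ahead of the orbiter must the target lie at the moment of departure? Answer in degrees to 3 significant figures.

φ = 101°

Transfer-ellipse semi-major axis a_t = (r₁ + r₂)/2 = (8040 + 52500)/2 = 30270 km.
Transfer time t = π√(a_t³/μ) = 64180 s.
Target angular speed ω₂ = √(μ/r₂³) = 2.143×10^-5 rad/s.
Angle swept by the target during transfer: ω₂·t = 1.3754 rad = 78.80°.
Arrival is 180° from departure on the ellipse, so φ = 180° − 78.80° = 101°.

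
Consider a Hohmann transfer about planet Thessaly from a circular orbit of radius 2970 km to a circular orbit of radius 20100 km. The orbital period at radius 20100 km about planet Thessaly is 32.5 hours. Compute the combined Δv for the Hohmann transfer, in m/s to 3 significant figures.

From Kepler's third law T² = 4π²r³/μ at r = 20100 km, T = 32.5 hours = 32.5 × 3600 s = 1.170×10^5 s: μ = 4π²r³/T² = 23419.4 km³/s².
Transfer-ellipse semi-major axis a_t = (r₁ + r₂)/2 = (2970 + 20100)/2 = 11535 km.
Circular speed at r₁: v₁ = √(μ/r₁) = √(23419.4/2970) = 2.8081 km/s.
Transfer-orbit speed at r₁ (vis-viva): v_p = √[μ(2/r₁ − 1/a_t)] = 3.7068 km/s.
First burn Δv₁ = |v_p − v₁| = 0.8987 km/s.
At r₂, v₂ = √(μ/r₂) = 1.0794 km/s.
Transfer-orbit speed at r₂: v_a = √[μ(2/r₂ − 1/a_t)] = 0.54772 km/s.
Second burn Δv₂ = |v₂ − v_a| = 0.5317 km/s.
Δv = Δv₁ + Δv₂ = 0.8987 + 0.5317 = 1.430 km/s.

Δv = 1430 m/s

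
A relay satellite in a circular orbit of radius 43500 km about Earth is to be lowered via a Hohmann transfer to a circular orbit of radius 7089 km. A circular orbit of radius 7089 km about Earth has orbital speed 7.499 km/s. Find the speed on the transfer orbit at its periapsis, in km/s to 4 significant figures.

From the circular-orbit relation v² = μ/r at r = 7089 km: μ = v²r = (7.499)² × 7089 = 3.98650×10^5 km³/s².
Semi-major axis of the transfer orbit: a_t = (43500 + 7089)/2 = 25294.5 km.
The periapsis of the transfer ellipse is at r = 7089 km.
From the vis-viva equation, v = √[μ(2/r − 1/a_t)] = 9.834 km/s.

v = 9.834 km/s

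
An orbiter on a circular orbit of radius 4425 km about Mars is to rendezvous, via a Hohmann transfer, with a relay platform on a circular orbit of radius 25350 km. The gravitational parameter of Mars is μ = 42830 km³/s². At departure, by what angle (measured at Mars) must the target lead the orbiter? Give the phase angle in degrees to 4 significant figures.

φ = 98.99°

Transfer-ellipse semi-major axis a_t = (r₁ + r₂)/2 = (4425 + 25350)/2 = 14887.5 km.
Transfer time t = π√(a_t³/μ) = 27575 s.
The target's mean motion on its circular orbit is ω₂ = √(μ/r₂³) = 5.1275×10^-5 rad/s.
Angle swept by the target during transfer: ω₂·t = 1.4139 rad = 81.01°.
The orbiter traverses 180° on the transfer ellipse, so the target must lead by 180° − 81.01° = 98.99°.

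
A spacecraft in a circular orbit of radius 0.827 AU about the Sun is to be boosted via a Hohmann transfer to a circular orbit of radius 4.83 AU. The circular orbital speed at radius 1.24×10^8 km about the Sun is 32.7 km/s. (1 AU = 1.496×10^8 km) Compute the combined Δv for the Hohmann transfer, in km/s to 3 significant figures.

Δv = 16.3 km/s

From the circular-orbit relation v² = μ/r at r = 1.24×10^8 km: μ = v²r = (32.7)² × 1.24×10^8 = 1.32592×10^11 km³/s².
In km: r₁ = 0.827 × 1.496×10^8 = 1.237192×10^8 km; r₂ = 4.83 × 1.496×10^8 = 7.22568×10^8 km.
Transfer-ellipse semi-major axis a_t = (r₁ + r₂)/2 = (1.237192×10^8 + 7.22568×10^8)/2 = 4.231436×10^8 km.
Circular speed at r₁: v₁ = √(μ/r₁) = √(1.32592×10^11/1.237192×10^8) = 32.74 km/s.
Transfer-orbit speed at r₁ (vis-viva equation): v_p = √[μ(2/r₁ − 1/a_t)] = 42.78 km/s.
First burn Δv₁ = |v_p − v₁| = 10.04 km/s.
At r₂, v₂ = √(μ/r₂) = 13.546 km/s.
Transfer-orbit speed at r₂: v_a = √[μ(2/r₂ − 1/a_t)] = 7.3248 km/s.
Second burn Δv₂ = |v₂ − v_a| = 6.221 km/s.
Δv = Δv₁ + Δv₂ = 10.04 + 6.221 = 16.26 km/s.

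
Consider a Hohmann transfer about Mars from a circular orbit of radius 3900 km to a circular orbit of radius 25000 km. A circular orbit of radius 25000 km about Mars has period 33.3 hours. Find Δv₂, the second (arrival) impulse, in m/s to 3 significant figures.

From Kepler's third law T² = 4π²r³/μ at r = 25000 km, T = 33.3 hours = 33.3 × 3600 s = 1.1988×10^5 s: μ = 4π²r³/T² = 42922.6 km³/s².
The Hohmann ellipse has a_t = (r₁ + r₂)/2 = 14450 km.
Circular speed at r = 25000 km: v_c = √(μ/r) = 1.3103 km/s.
Vis-viva on the transfer ellipse at r = 25000 km gives v_t = √[μ(2/r − 1/a_t)] = 0.68072 km/s.
Δv₂ = |v_t − v_c| = |0.68072 − 1.3103| = 0.6296 km/s.

Δv₂ = 630 m/s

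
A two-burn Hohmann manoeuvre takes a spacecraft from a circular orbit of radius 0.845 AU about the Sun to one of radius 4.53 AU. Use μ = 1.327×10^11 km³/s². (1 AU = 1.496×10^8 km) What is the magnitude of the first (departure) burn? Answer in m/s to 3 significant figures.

In km: r₁ = 0.845 × 1.496×10^8 = 1.26412×10^8 km; r₂ = 4.53 × 1.496×10^8 = 6.77688×10^8 km.
The Hohmann ellipse has a_t = (r₁ + r₂)/2 = 4.0205×10^8 km.
On the circular orbit at r = 1.26412×10^8 km, v_c = √(μ/r) = 32.400 km/s.
Vis-viva on the transfer ellipse at r = 1.26412×10^8 km gives v_t = √[μ(2/r − 1/a_t)] = 42.065 km/s.
Δv₁ = |v_t − v_c| = |42.065 − 32.400| = 9.665 km/s.

Δv₁ = 9660 m/s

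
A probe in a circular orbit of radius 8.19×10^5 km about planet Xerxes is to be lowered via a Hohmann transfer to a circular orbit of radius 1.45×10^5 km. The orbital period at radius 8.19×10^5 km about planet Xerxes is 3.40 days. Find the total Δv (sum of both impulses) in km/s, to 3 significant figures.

Δv = 20.5 km/s

From Kepler's third law T² = 4π²r³/μ at r = 8.19×10^5 km, T = 3.40 days = 3.40 × 86400 s = 2.9376×10^5 s: μ = 4π²r³/T² = 2.51319×10^8 km³/s².
Transfer-ellipse semi-major axis a_t = (r₁ + r₂)/2 = (8.190×10^5 + 1.450×10^5)/2 = 4.820×10^5 km.
Circular speed at r₁: v₁ = √(μ/r₁) = √(2.51319×10^8/8.190×10^5) = 17.517 km/s.
On the transfer ellipse at r₁, v² = μ(2/r − 1/a) gives v_a = √[μ(2/r₁ − 1/a_t)] = 9.6080 km/s.
First burn Δv₁ = |v_a − v₁| = 7.909 km/s.
Circular speed at r₂: v₂ = √(μ/r₂) = 41.63 km/s.
Transfer-orbit speed at r₂: v_p = √[μ(2/r₂ − 1/a_t)] = 54.27 km/s.
Second burn Δv₂ = |v₂ − v_p| = 12.64 km/s.
Δv = Δv₁ + Δv₂ = 7.909 + 12.64 = 20.55 km/s.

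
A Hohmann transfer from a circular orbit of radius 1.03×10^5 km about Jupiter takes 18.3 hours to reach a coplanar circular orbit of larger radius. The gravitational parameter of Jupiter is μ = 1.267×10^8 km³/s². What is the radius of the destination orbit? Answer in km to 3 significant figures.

r₂ = 6.61×10^5 km

Transfer time t = 18.3 hours = 65880 s, and t = π√(a_t³/μ).
So a_t = (μ t²/π²)^(1/3) = (1.267×10^8 × (65880)² / π²)^(1/3) = 3.8194×10^5 km.
Since a_t = (r₁ + r₂)/2, r₂ = 2a_t − r₁ = 2×3.8194×10^5 − 1.030×10^5 = 6.6088×10^5 km.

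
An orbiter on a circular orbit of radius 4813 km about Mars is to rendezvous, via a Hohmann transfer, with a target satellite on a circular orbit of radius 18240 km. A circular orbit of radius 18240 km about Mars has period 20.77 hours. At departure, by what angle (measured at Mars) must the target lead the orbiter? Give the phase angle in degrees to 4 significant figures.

From Kepler's third law T² = 4π²r³/μ at r = 18240 km, T = 20.77 hours = 20.77 × 3600 s = 74772 s: μ = 4π²r³/T² = 42850.5 km³/s².
The Hohmann ellipse has a_t = (r₁ + r₂)/2 = 11526.5 km.
Transfer time t = π√(a_t³/μ) = 18781 s.
Target angular speed ω₂ = √(μ/r₂³) = 8.4031×10^-5 rad/s.
Angle swept by the target during transfer: ω₂·t = 1.5782 rad = 90.42°.
The orbiter traverses 180° on the transfer ellipse, so the target must lead by 180° − 90.42° = 89.58°.

φ = 89.58°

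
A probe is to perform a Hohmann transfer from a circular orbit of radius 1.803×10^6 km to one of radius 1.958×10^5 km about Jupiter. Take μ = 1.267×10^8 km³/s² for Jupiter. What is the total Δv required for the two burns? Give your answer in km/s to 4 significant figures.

Semi-major axis of the transfer orbit: a_t = (1.803×10^6 + 1.958×10^5)/2 = 9.994×10^5 km.
At r₁ the circular-orbit speed is v₁ = √(μ/r₁) = 8.3828 km/s.
On the transfer ellipse at r₁, v² = μ(2/r − 1/a) gives v_a = √[μ(2/r₁ − 1/a_t)] = 3.7105 km/s.
First burn Δv₁ = |v_a − v₁| = 4.672 km/s.
Circular speed at r₂: v₂ = √(μ/r₂) = 25.438 km/s.
Transfer-orbit speed at r₂: v_p = √[μ(2/r₂ − 1/a_t)] = 34.167 km/s.
Second burn Δv₂ = |v₂ − v_p| = 8.729 km/s.
Δv = Δv₁ + Δv₂ = 4.672 + 8.729 = 13.40 km/s.

Δv = 13.40 km/s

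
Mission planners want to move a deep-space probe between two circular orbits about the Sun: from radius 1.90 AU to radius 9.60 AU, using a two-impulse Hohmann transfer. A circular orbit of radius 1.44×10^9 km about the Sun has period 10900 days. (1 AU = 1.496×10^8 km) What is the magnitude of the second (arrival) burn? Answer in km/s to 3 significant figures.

Δv₂ = 4.09 km/s

From Kepler's third law T² = 4π²r³/μ at r = 1.44×10^9 km, T = 10900 days = 10900 × 86400 s = 9.4176×10^8 s: μ = 4π²r³/T² = 1.32913×10^11 km³/s².
In km: r₁ = 1.90 × 1.496×10^8 = 2.8424×10^8 km; r₂ = 9.60 × 1.496×10^8 = 1.43616×10^9 km.
Semi-major axis of the transfer orbit: a_t = (2.8424×10^8 + 1.43616×10^9)/2 = 8.602×10^8 km.
On the circular orbit at r = 1.43616×10^9 km, v_c = √(μ/r) = 9.620 km/s.
Transfer-orbit speed at the same r (vis-viva, a = a_t): v_t = √[μ(2/r − 1/a_t)] = 5.530 km/s.
Δv₂ = |v_t − v_c| = |5.530 − 9.620| = 4.090 km/s.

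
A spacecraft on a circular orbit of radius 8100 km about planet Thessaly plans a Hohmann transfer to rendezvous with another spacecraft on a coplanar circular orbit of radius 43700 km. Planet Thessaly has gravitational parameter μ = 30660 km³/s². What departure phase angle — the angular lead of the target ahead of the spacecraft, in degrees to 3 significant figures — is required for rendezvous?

φ = 97.9°

The Hohmann ellipse has a_t = (r₁ + r₂)/2 = 25900 km.
The half-period of the transfer ellipse is t = π√(a_t³/μ) = 74785 s.
Target angular speed ω₂ = √(μ/r₂³) = 1.9167×10^-5 rad/s.
Angle swept by the target during transfer: ω₂·t = 1.4334 rad = 82.13°.
Arrival is 180° from departure on the ellipse, so φ = 180° − 82.13° = 97.9°.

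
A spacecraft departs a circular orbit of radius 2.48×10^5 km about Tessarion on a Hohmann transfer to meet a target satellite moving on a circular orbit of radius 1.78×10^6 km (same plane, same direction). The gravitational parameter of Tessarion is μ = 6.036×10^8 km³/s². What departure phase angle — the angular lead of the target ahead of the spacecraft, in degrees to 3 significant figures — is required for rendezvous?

Transfer-ellipse semi-major axis a_t = (r₁ + r₂)/2 = (2.480×10^5 + 1.780×10^6)/2 = 1.014×10^6 km.
Transfer time t = π√(a_t³/μ) = 1.305666×10^5 s.
The target's mean motion on its circular orbit is ω₂ = √(μ/r₂³) = 1.034534×10^-5 rad/s.
Angle swept by the target during transfer: ω₂·t = 1.35076 rad = 77.39°.
The spacecraft traverses 180° on the transfer ellipse, so the target must lead by 180° − 77.39° = 103°.

φ = 103°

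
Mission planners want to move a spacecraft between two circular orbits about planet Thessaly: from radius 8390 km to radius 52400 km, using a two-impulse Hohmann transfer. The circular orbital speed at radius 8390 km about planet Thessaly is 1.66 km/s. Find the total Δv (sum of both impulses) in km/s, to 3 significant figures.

From the circular-orbit relation v² = μ/r at r = 8390 km: μ = v²r = (1.66)² × 8390 = 23119.5 km³/s².
The Hohmann ellipse has a_t = (r₁ + r₂)/2 = 30395 km.
At r₁ the circular-orbit speed is v₁ = √(μ/r₁) = 1.66000 km/s.
On the transfer ellipse at r₁, v² = μ(2/r − 1/a) gives v_p = √[μ(2/r₁ − 1/a_t)] = 2.17958 km/s.
First burn Δv₁ = |v_p − v₁| = 0.51958 km/s.
Circular speed at r₂: v₂ = √(μ/r₂) = 0.66424 km/s.
Transfer-orbit speed at r₂: v_a = √[μ(2/r₂ − 1/a_t)] = 0.34898 km/s.
Second burn Δv₂ = |v₂ − v_a| = 0.31526 km/s.
Δv = Δv₁ + Δv₂ = 0.51958 + 0.31526 = 0.8348 km/s.

Δv = 0.835 km/s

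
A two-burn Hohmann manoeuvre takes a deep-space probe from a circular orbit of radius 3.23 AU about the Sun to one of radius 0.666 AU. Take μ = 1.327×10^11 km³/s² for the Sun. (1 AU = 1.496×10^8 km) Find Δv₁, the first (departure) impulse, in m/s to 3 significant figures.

Δv₁ = 6880 m/s

In km: r₁ = 3.23 × 1.496×10^8 = 4.83208×10^8 km; r₂ = 0.666 × 1.496×10^8 = 9.96336×10^7 km.
The Hohmann ellipse has a_t = (r₁ + r₂)/2 = 2.914208×10^8 km.
Circular speed at r = 4.83208×10^8 km: v_c = √(μ/r) = 16.572 km/s.
Vis-viva on the transfer ellipse at r = 4.83208×10^8 km gives v_t = √[μ(2/r − 1/a_t)] = 9.6897 km/s.
Δv₁ = |v_t − v_c| = |9.6897 − 16.572| = 6.882 km/s.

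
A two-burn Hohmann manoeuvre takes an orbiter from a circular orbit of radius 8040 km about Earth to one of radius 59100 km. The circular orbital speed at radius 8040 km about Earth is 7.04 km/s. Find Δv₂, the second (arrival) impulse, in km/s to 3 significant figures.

Δv₂ = 1.33 km/s

From the circular-orbit relation v² = μ/r at r = 8040 km: μ = v²r = (7.04)² × 8040 = 3.98475×10^5 km³/s².
The Hohmann ellipse has a_t = (r₁ + r₂)/2 = 33570 km.
Circular speed at r = 59100 km: v_c = √(μ/r) = 2.597 km/s.
Vis-viva on the transfer ellipse at r = 59100 km gives v_t = √[μ(2/r − 1/a_t)] = 1.271 km/s.
Δv₂ = |v_t − v_c| = |1.271 − 2.597| = 1.326 km/s.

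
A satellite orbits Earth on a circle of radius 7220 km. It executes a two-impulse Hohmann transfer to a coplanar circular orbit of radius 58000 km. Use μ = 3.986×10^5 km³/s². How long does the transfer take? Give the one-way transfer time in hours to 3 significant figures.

The Hohmann ellipse has a_t = (r₁ + r₂)/2 = 32610 km.
By Kepler's third law the transfer-orbit period is T = 2π√(a_t³/μ), so t = T/2 = 29300 s.
Converting: 29300 s ÷ 3600 s/hour = 8.14 hours.

t = 8.14 hours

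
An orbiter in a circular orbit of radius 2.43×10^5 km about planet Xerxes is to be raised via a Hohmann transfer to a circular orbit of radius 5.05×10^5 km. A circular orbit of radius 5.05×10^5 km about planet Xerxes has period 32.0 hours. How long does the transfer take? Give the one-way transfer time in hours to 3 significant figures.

From Kepler's third law T² = 4π²r³/μ at r = 5.05×10^5 km, T = 32.0 hours = 32.0 × 3600 s = 1.152×10^5 s: μ = 4π²r³/T² = 3.83115×10^8 km³/s².
Semi-major axis of the transfer orbit: a_t = (2.430×10^5 + 5.050×10^5)/2 = 3.740×10^5 km.
By Kepler's third law the transfer-orbit period is T = 2π√(a_t³/μ), so t = T/2 = 36710 s.
Converting: 36710 s ÷ 3600 s/hour = 10.2 hours.

t = 10.2 hours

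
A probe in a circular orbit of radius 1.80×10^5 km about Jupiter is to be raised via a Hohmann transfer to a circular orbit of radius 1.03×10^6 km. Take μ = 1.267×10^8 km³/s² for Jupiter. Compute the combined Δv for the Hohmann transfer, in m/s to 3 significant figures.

The Hohmann ellipse has a_t = (r₁ + r₂)/2 = 6.050×10^5 km.
Circular speed at r₁: v₁ = √(μ/r₁) = √(1.267×10^8/1.800×10^5) = 26.531 km/s.
On the transfer ellipse at r₁, vis-viva equation gives v_p = √[μ(2/r₁ − 1/a_t)] = 34.617 km/s.
First burn Δv₁ = |v_p − v₁| = 8.086 km/s.
At r₂, v₂ = √(μ/r₂) = 11.091 km/s.
Transfer-orbit speed at r₂: v_a = √[μ(2/r₂ − 1/a_t)] = 6.0496 km/s.
Second burn Δv₂ = |v₂ − v_a| = 5.041 km/s.
Δv = Δv₁ + Δv₂ = 8.086 + 5.041 = 13.13 km/s.

Δv = 13100 m/s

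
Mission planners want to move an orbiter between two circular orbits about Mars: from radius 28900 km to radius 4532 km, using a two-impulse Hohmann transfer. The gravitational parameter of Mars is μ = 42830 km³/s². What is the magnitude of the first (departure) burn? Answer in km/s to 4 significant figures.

Δv₁ = 0.5835 km/s

Semi-major axis of the transfer orbit: a_t = (28900 + 4532)/2 = 16716 km.
On the circular orbit at r = 28900 km, v_c = √(μ/r) = 1.2174 km/s.
Transfer-orbit speed at the same r (vis-viva, a = a_t): v_t = √[μ(2/r − 1/a_t)] = 0.63388 km/s.
Δv₁ = |v_t − v_c| = |0.63388 − 1.2174| = 0.5835 km/s.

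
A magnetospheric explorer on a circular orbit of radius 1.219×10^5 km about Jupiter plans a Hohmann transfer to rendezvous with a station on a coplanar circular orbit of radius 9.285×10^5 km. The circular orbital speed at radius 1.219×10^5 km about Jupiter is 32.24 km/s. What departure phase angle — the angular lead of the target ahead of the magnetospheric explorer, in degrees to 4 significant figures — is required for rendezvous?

From the circular-orbit relation v² = μ/r at r = 1.219×10^5 km: μ = v²r = (32.24)² × 1.219×10^5 = 1.26705×10^8 km³/s².
Semi-major axis of the transfer orbit: a_t = (1.219×10^5 + 9.285×10^5)/2 = 5.252×10^5 km.
Transfer time t = π√(a_t³/μ) = 1.0623×10^5 s.
Target angular speed ω₂ = √(μ/r₂³) = 1.2581×10^-5 rad/s.
Angle swept by the target during transfer: ω₂·t = 1.33648 rad = 76.57°.
Arrival is 180° from departure on the ellipse, so φ = 180° − 76.57° = 103.4°.

φ = 103.4°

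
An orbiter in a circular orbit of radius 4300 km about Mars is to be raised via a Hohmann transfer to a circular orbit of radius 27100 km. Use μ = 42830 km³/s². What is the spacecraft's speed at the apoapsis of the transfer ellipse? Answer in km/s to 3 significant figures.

Transfer-ellipse semi-major axis a_t = (r₁ + r₂)/2 = (4300 + 27100)/2 = 15700 km.
The apoapsis of the transfer ellipse is at r = 27100 km.
Applying v² = μ(2/r − 1/a_t): v = 0.6579 km/s.

v = 0.658 km/s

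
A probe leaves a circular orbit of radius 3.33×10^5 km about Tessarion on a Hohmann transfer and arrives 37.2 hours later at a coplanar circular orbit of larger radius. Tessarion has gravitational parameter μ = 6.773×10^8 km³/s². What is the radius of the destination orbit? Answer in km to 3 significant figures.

Transfer time t = 37.2 hours = 1.3392×10^5 s, and t = π√(a_t³/μ).
So a_t = (μ t²/π²)^(1/3) = (6.773×10^8 × (1.3392×10^5)² / π²)^(1/3) = 1.0717×10^6 km.
Since a_t = (r₁ + r₂)/2, r₂ = 2a_t − r₁ = 2×1.0717×10^6 − 3.330×10^5 = 1.8104×10^6 km.

r₂ = 1.81×10^6 km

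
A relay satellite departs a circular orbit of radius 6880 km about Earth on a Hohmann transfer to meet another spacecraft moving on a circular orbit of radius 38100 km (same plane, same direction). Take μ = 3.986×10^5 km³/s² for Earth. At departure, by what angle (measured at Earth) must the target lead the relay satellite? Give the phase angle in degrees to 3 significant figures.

φ = 98.4°

The Hohmann ellipse has a_t = (r₁ + r₂)/2 = 22490 km.
Transfer time t = π√(a_t³/μ) = 16782.84 s.
Target angular speed ω₂ = √(μ/r₂³) = 8.489482×10^-5 rad/s.
Angle swept by the target during transfer: ω₂·t = 1.42478 rad = 81.63°.
Arrival is 180° from departure on the ellipse, so φ = 180° − 81.63° = 98.4°.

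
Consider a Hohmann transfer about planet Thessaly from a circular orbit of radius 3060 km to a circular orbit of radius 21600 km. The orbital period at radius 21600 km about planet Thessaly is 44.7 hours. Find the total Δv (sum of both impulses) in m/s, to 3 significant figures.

Δv = 1150 m/s

From Kepler's third law T² = 4π²r³/μ at r = 21600 km, T = 44.7 hours = 44.7 × 3600 s = 1.6092×10^5 s: μ = 4π²r³/T² = 15363.9 km³/s².
Semi-major axis of the transfer orbit: a_t = (3060 + 21600)/2 = 12330 km.
At r₁ the circular-orbit speed is v₁ = √(μ/r₁) = 2.241 km/s.
On the transfer ellipse at r₁, vis-viva gives v_p = √[μ(2/r₁ − 1/a_t)] = 2.966 km/s.
First burn Δv₁ = |v_p − v₁| = 0.7250 km/s.
At r₂, v₂ = √(μ/r₂) = 0.84338 km/s.
Transfer-orbit speed at r₂: v_a = √[μ(2/r₂ − 1/a_t)] = 0.42015 km/s.
Second burn Δv₂ = |v₂ − v_a| = 0.4232 km/s.
Total Δv = Δv₁ + Δv₂ = 1.148 km/s.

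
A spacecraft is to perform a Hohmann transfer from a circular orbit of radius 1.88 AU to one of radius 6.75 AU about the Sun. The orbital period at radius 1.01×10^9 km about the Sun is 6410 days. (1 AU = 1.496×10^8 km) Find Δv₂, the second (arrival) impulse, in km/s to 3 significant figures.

Δv₂ = 3.90 km/s

From Kepler's third law T² = 4π²r³/μ at r = 1.01×10^9 km, T = 6410 days = 6410 × 86400 s = 5.53824×10^8 s: μ = 4π²r³/T² = 1.32611×10^11 km³/s².
In km: r₁ = 1.88 × 1.496×10^8 = 2.81248×10^8 km; r₂ = 6.75 × 1.496×10^8 = 1.0098×10^9 km.
Semi-major axis of the transfer orbit: a_t = (2.81248×10^8 + 1.0098×10^9)/2 = 6.45524×10^8 km.
Circular speed at r = 1.0098×10^9 km: v_c = √(μ/r) = 11.46 km/s.
Vis-viva on the transfer ellipse at r = 1.0098×10^9 km gives v_t = √[μ(2/r − 1/a_t)] = 7.564 km/s.
Δv₂ = |v_t − v_c| = |7.564 − 11.46| = 3.896 km/s.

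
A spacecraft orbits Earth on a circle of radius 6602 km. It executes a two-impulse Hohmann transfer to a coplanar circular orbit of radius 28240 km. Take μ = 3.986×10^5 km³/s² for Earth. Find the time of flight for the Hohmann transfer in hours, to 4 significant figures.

Semi-major axis of the transfer orbit: a_t = (6602 + 28240)/2 = 17421 km.
Transfer time t = π√(a_t³/μ) = π√((17421)³ / 3.986×10^5) = 11440 s.
Converting: 11440 s ÷ 3600 s/hour = 3.178 hours.

t = 3.178 hours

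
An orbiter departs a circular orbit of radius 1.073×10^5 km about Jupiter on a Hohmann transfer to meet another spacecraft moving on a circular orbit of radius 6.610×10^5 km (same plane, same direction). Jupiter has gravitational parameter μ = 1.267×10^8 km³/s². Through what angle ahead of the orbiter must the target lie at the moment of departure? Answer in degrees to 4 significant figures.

Transfer-ellipse semi-major axis a_t = (r₁ + r₂)/2 = (1.073×10^5 + 6.610×10^5)/2 = 3.8415×10^5 km.
Transfer time t = π√(a_t³/μ) = 66452.7 s.
Target angular speed ω₂ = √(μ/r₂³) = 2.09453×10^-5 rad/s.
Angle swept by the target during transfer: ω₂·t = 1.39187 rad = 79.748°.
The orbiter traverses 180° on the transfer ellipse, so the target must lead by 180° − 79.748° = 100.3°.

φ = 100.3°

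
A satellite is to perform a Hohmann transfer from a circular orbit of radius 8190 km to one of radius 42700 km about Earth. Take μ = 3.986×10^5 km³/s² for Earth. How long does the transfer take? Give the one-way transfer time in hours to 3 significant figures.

The Hohmann ellipse has a_t = (r₁ + r₂)/2 = 25445 km.
By Kepler's third law the transfer-orbit period is T = 2π√(a_t³/μ), so t = T/2 = 20200 s.
Converting: 20200 s ÷ 3600 s/hour = 5.61 hours.

t = 5.61 hours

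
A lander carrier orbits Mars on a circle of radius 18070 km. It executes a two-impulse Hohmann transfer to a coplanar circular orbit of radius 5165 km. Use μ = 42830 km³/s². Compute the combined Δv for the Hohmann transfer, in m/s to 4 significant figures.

Δv = 1225 m/s

Transfer-ellipse semi-major axis a_t = (r₁ + r₂)/2 = (18070 + 5165)/2 = 11617.5 km.
At r₁ the circular-orbit speed is v₁ = √(μ/r₁) = 1.540 km/s.
On the transfer ellipse at r₁, vis-viva equation gives v_a = √[μ(2/r₁ − 1/a_t)] = 1.027 km/s.
First burn Δv₁ = |v_a − v₁| = 0.5130 km/s.
At r₂, v₂ = √(μ/r₂) = 2.87964 km/s.
Transfer-orbit speed at r₂: v_p = √[μ(2/r₂ − 1/a_t)] = 3.59138 km/s.
Second burn Δv₂ = |v₂ − v_p| = 0.7117 km/s.
Total Δv = Δv₁ + Δv₂ = 1.225 km/s.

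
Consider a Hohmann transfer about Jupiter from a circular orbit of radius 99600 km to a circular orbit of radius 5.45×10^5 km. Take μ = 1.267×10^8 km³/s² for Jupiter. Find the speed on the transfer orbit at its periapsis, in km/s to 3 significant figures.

Transfer-ellipse semi-major axis a_t = (r₁ + r₂)/2 = (99600 + 5.450×10^5)/2 = 3.223×10^5 km.
At periapsis, r = 99600 km.
Applying v² = μ(2/r − 1/a_t): v = 46.38 km/s.

v = 46.4 km/s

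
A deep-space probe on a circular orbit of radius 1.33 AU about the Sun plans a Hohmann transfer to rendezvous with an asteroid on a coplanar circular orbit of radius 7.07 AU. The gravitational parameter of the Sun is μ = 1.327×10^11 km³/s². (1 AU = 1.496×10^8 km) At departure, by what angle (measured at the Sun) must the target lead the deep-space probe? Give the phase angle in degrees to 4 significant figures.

φ = 97.58°

In km: r₁ = 1.33 × 1.496×10^8 = 1.98968×10^8 km; r₂ = 7.07 × 1.496×10^8 = 1.057672×10^9 km.
The Hohmann ellipse has a_t = (r₁ + r₂)/2 = 6.2832×10^8 km.
Transfer time t = π√(a_t³/μ) = 1.35827×10^8 s.
Target angular speed ω₂ = √(μ/r₂³) = 1.05903×10^-8 rad/s.
Angle swept by the target during transfer: ω₂·t = 1.43845 rad = 82.42°.
The deep-space probe traverses 180° on the transfer ellipse, so the target must lead by 180° − 82.42° = 97.58°.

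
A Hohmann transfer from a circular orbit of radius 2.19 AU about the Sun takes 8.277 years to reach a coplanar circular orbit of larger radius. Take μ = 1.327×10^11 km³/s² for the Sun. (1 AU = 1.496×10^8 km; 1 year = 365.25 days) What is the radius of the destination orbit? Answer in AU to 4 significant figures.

In km: r₁ = 2.19 × 1.496×10^8 = 3.27624×10^8 km.
Transfer time t = 8.277 years × 365.25 × 86400 s = 2.612022552×10^8 s, and t = π√(a_t³/μ).
So a_t = (μ t²/π²)^(1/3) = (1.327×10^11 × (2.612022552×10^8)² / π²)^(1/3) = 9.7165×10^8 km.
Since a_t = (r₁ + r₂)/2, r₂ = 2a_t − r₁ = 2×9.7165×10^8 − 3.27624×10^8 = 1.615676×10^9 km.
In AU: r₂ = 1.615676×10^9 / 1.496×10^8 = 10.80 AU.

r₂ = 10.80 AU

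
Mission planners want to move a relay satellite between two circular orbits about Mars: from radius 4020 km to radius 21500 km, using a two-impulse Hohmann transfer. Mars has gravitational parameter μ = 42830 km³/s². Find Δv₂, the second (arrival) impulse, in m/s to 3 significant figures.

Semi-major axis of the transfer orbit: a_t = (4020 + 21500)/2 = 12760 km.
Circular speed at r = 21500 km: v_c = √(μ/r) = 1.4114 km/s.
Vis-viva on the transfer ellipse at r = 21500 km gives v_t = √[μ(2/r − 1/a_t)] = 0.79221 km/s.
Δv₂ = |v_t − v_c| = |0.79221 − 1.4114| = 0.6192 km/s.

Δv₂ = 619 m/s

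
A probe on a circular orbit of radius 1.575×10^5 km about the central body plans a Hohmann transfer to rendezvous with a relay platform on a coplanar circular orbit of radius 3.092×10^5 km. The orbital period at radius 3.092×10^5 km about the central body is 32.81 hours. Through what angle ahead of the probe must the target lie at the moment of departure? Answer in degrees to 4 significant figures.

From Kepler's third law T² = 4π²r³/μ at r = 3.092×10^5 km, T = 32.81 hours = 32.81 × 3600 s = 1.18116×10^5 s: μ = 4π²r³/T² = 8.36490×10^7 km³/s².
Semi-major axis of the transfer orbit: a_t = (1.575×10^5 + 3.092×10^5)/2 = 2.3335×10^5 km.
The half-period of the transfer ellipse is t = π√(a_t³/μ) = 38720 s.
The target's mean motion on its circular orbit is ω₂ = √(μ/r₂³) = 5.3195×10^-5 rad/s.
Angle swept by the target during transfer: ω₂·t = 2.0597 rad = 118.01°.
Arrival is 180° from departure on the ellipse, so φ = 180° − 118.01° = 61.99°.

φ = 61.99°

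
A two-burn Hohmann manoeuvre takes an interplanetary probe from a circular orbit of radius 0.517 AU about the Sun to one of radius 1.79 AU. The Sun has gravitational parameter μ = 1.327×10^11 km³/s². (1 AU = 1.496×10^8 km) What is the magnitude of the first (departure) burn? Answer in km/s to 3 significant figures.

In km: r₁ = 0.517 × 1.496×10^8 = 7.73432×10^7 km; r₂ = 1.79 × 1.496×10^8 = 2.67784×10^8 km.
Semi-major axis of the transfer orbit: a_t = (7.73432×10^7 + 2.67784×10^8)/2 = 1.725636×10^8 km.
On the circular orbit at r = 7.73432×10^7 km, v_c = √(μ/r) = 41.42 km/s.
Transfer-orbit speed at the same r (vis-viva, a = a_t): v_t = √[μ(2/r − 1/a_t)] = 51.60 km/s.
Δv₁ = |v_t − v_c| = |51.60 − 41.42| = 10.18 km/s.

Δv₁ = 10.2 km/s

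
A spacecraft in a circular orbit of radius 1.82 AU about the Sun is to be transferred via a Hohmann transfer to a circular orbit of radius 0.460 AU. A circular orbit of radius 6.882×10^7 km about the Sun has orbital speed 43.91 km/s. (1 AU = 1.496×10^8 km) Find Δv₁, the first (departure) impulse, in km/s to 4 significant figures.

From the circular-orbit relation v² = μ/r at r = 6.882×10^7 km: μ = v²r = (43.91)² × 6.882×10^7 = 1.32691×10^11 km³/s².
In km: r₁ = 1.82 × 1.496×10^8 = 2.72272×10^8 km; r₂ = 0.460 × 1.496×10^8 = 6.8816×10^7 km.
Transfer-ellipse semi-major axis a_t = (r₁ + r₂)/2 = (2.72272×10^8 + 6.8816×10^7)/2 = 1.70544×10^8 km.
On the circular orbit at r = 2.72272×10^8 km, v_c = √(μ/r) = 22.076 km/s.
Vis-viva on the transfer ellipse at r = 2.72272×10^8 km gives v_t = √[μ(2/r − 1/a_t)] = 14.023 km/s.
Δv₁ = |v_t − v_c| = |14.023 − 22.076| = 8.053 km/s.

Δv₁ = 8.053 km/s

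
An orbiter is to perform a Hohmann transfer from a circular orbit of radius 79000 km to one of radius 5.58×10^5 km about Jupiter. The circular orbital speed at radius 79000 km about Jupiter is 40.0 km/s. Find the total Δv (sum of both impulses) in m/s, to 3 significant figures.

From the circular-orbit relation v² = μ/r at r = 79000 km: μ = v²r = (40.0)² × 79000 = 1.26400×10^8 km³/s².
Semi-major axis of the transfer orbit: a_t = (79000 + 5.580×10^5)/2 = 3.185×10^5 km.
Circular speed at r₁: v₁ = √(μ/r₁) = √(1.26400×10^8/79000) = 40.000 km/s.
On the transfer ellipse at r₁, v² = μ(2/r − 1/a) gives v_p = √[μ(2/r₁ − 1/a_t)] = 52.945 km/s.
First burn Δv₁ = |v_p − v₁| = 12.945 km/s.
At r₂, v₂ = √(μ/r₂) = 15.05069 km/s.
Transfer-orbit speed at r₂: v_a = √[μ(2/r₂ − 1/a_t)] = 7.495753 km/s.
Second burn Δv₂ = |v₂ − v_a| = 7.5549 km/s.
Total Δv = Δv₁ + Δv₂ = 20.50 km/s.

Δv = 20500 m/s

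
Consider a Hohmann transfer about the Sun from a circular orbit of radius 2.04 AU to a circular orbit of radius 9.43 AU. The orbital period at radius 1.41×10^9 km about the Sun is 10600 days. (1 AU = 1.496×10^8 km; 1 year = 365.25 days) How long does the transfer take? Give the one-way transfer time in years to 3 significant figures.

t = 6.89 years

From Kepler's third law T² = 4π²r³/μ at r = 1.41×10^9 km, T = 10600 days = 10600 × 86400 s = 9.1584×10^8 s: μ = 4π²r³/T² = 1.31940×10^11 km³/s².
In km: r₁ = 2.04 × 1.496×10^8 = 3.05184×10^8 km; r₂ = 9.43 × 1.496×10^8 = 1.410728×10^9 km.
The Hohmann ellipse has a_t = (r₁ + r₂)/2 = 8.57956×10^8 km.
Half the transfer-orbit period gives t = π√(a_t³/μ) = 2.173×10^8 s.
Converting: 2.173×10^8 s ÷ 3.15576×10^7 s/year (365.25 × 86400) = 6.89 years.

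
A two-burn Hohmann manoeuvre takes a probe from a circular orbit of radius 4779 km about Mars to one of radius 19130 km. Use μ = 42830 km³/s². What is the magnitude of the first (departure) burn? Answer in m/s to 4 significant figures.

Δv₁ = 793.3 m/s

Transfer-ellipse semi-major axis a_t = (r₁ + r₂)/2 = (4779 + 19130)/2 = 11954.5 km.
Circular speed at r = 4779 km: v_c = √(μ/r) = 2.9937 km/s.
Vis-viva on the transfer ellipse at r = 4779 km gives v_t = √[μ(2/r − 1/a_t)] = 3.7870 km/s.
Δv₁ = |v_t − v_c| = |3.7870 − 2.9937| = 0.7933 km/s.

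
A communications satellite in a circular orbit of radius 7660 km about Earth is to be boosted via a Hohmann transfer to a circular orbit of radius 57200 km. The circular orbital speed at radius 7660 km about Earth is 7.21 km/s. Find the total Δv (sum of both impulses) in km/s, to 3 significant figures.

Δv = 3.72 km/s

From the circular-orbit relation v² = μ/r at r = 7660 km: μ = v²r = (7.21)² × 7660 = 3.98198×10^5 km³/s².
Semi-major axis of the transfer orbit: a_t = (7660 + 57200)/2 = 32430 km.
At r₁ the circular-orbit speed is v₁ = √(μ/r₁) = 7.2100 km/s.
On the transfer ellipse at r₁, vis-viva gives v_p = √[μ(2/r₁ − 1/a_t)] = 9.5755 km/s.
First burn Δv₁ = |v_p − v₁| = 2.3655 km/s.
Circular speed at r₂: v₂ = √(μ/r₂) = 2.6385 km/s.
Transfer-orbit speed at r₂: v_a = √[μ(2/r₂ − 1/a_t)] = 1.2823 km/s.
Second burn Δv₂ = |v₂ − v_a| = 1.3562 km/s.
Total Δv = Δv₁ + Δv₂ = 3.722 km/s.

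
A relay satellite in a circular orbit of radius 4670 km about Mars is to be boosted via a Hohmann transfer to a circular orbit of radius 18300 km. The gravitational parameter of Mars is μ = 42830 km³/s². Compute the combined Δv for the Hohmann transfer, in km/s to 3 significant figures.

The Hohmann ellipse has a_t = (r₁ + r₂)/2 = 11485 km.
Circular speed at r₁: v₁ = √(μ/r₁) = √(42830/4670) = 3.0284 km/s.
On the transfer ellipse at r₁, vis-viva equation gives v_p = √[μ(2/r₁ − 1/a_t)] = 3.8227 km/s.
First burn Δv₁ = |v_p − v₁| = 0.7943 km/s.
Circular speed at r₂: v₂ = √(μ/r₂) = 1.5298 km/s.
Transfer-orbit speed at r₂: v_a = √[μ(2/r₂ − 1/a_t)] = 0.97553 km/s.
Second burn Δv₂ = |v₂ − v_a| = 0.5543 km/s.
Δv = Δv₁ + Δv₂ = 0.7943 + 0.5543 = 1.349 km/s.

Δv = 1.35 km/s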